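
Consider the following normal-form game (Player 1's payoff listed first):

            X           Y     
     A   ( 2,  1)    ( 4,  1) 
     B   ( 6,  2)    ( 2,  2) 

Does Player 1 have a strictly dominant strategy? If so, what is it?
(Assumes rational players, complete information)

No strictly dominant strategy exists for Player 1

Work:
A strategy strictly dominates another if it gives a strictly higher payoff against every opponent action. Compare each pair of P1's strategies column-by-column:
  A vs B: [2 vs 6, 4 vs 2] → A does not strictly dominate B (column X: 2 ≤ 6)
  B vs A: [6 vs 2, 2 vs 4] → B does not strictly dominate A (column Y: 2 ≤ 4)
No single strategy strictly dominates all others → no strictly dominant strategy.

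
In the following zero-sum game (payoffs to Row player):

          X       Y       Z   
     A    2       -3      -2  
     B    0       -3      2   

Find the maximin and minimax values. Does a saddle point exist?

Maximin = -3, Minimax = -3, Saddle: True

Work:
Row minimums: [-3, -3] → maximin = -3
Column maximums: [2, -3, 2] → minimax = -3
Saddle point exists! Game value = -3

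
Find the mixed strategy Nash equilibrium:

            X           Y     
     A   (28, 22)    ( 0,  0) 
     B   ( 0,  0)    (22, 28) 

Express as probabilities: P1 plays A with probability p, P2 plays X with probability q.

p = 0.56, q = 0.44

Work:
Find probabilities that make opponent indifferent:
P2 chooses q to make P1 indifferent between A and B
P1 chooses p to make P2 indifferent between X and Y
Mixed NE: P1 plays (A: 0.56, B: 0.44), P2 plays (X: 0.44, Y: 0.56)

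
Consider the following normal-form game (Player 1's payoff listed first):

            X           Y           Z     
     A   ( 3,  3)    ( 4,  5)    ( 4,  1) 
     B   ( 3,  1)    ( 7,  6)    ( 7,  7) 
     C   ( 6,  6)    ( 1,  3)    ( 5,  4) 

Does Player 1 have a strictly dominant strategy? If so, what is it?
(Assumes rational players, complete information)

No strictly dominant strategy exists for Player 1

Work:
A strategy strictly dominates another if it gives a strictly higher payoff against every opponent action. Compare each pair of P1's strategies column-by-column:
  A vs B: [3 vs 3, 4 vs 7, 4 vs 7] → A does not strictly dominate B (column X: 3 ≤ 3)
  A vs C: [3 vs 6, 4 vs 1, 4 vs 5] → A does not strictly dominate C (column X: 3 ≤ 6)
  B vs A: [3 vs 3, 7 vs 4, 7 vs 4] → B does not strictly dominate A (column X: 3 ≤ 3)
  B vs C: [3 vs 6, 7 vs 1, 7 vs 5] → B does not strictly dominate C (column X: 3 ≤ 6)
  C vs A: [6 vs 3, 1 vs 4, 5 vs 4] → C does not strictly dominate A (column Y: 1 ≤ 4)
  C vs B: [6 vs 3, 1 vs 7, 5 vs 7] → C does not strictly dominate B (column Y: 1 ≤ 7)
No single strategy strictly dominates all others → no strictly dominant strategy.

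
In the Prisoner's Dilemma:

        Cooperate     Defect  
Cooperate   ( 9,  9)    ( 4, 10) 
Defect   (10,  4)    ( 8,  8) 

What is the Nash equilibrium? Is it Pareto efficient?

(Defect, Defect) is NE; not Pareto efficient

Work:
Defect dominates Cooperate for both players:
If P2 cooperates: Defect (10) > Cooperate (9)
If P2 defects: Defect (8) > Cooperate (4)
NE: (Defect, Defect) with payoff (8, 8)
But (Cooperate, Cooperate) = (9, 9) Pareto dominates (8, 8)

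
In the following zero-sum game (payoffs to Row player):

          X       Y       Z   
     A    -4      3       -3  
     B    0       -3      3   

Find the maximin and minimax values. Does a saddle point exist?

Maximin = -3, Minimax = 0, Saddle: False

Work:
Row minimums: [-4, -3] → maximin = -3
Column maximums: [0, 3, 3] → minimax = 0
No saddle point (maximin ≠ minimax). Mixed strategy needed.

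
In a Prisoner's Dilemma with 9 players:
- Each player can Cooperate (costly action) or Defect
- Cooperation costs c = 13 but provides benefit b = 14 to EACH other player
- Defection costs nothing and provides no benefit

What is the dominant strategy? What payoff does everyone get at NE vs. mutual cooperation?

Dominant: Defect; NE payoff = 0; Coop payoff = 99

Work:
Defect dominates (saves cost c = 13, benefit to others is external)
NE: All defect → everyone gets 0
If all cooperate: each receives (8)×14 - 13 = 99
Social dilemma: 99 > 0 but NE gives 0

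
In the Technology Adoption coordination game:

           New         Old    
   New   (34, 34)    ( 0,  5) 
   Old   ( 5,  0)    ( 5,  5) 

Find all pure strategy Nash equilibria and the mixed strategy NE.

Pure NE: (New, New) and (Old, Old); Mixed NE: p = 0.1471, q = 0.1471

Work:
Check pure NE:
(New, New): (34, 34) - no unilateral deviation beneficial
(Old, Old): (5, 5) - no unilateral deviation beneficial
Mixed NE: P1 plays New with p = 0.1471, P2 plays New with q = 0.1471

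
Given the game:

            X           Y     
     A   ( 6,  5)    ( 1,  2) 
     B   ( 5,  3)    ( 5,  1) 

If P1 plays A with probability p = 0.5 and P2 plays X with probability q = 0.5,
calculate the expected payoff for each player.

E[P1] = 4.25, E[P2] = 2.75

Work:
E[P1] = p·q·π₁(A,X) + p·(1-q)·π₁(A,Y) + (1-p)·q·π₁(B,X) + (1-p)·(1-q)·π₁(B,Y)
= 0.5·0.5·6 + 0.5·0.5·1 + 0.5·0.5·5 + 0.5·0.5·5
= 4.25

E[P2] = 2.75 (similar calculation)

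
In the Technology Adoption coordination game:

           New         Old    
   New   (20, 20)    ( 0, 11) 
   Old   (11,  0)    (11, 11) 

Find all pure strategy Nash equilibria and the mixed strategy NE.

Pure NE: (New, New) and (Old, Old); Mixed NE: p = 0.55, q = 0.55

Work:
Check pure NE:
(New, New): (20, 20) - no unilateral deviation beneficial
(Old, Old): (11, 11) - no unilateral deviation beneficial
Mixed NE: P1 plays New with p = 0.55, P2 plays New with q = 0.55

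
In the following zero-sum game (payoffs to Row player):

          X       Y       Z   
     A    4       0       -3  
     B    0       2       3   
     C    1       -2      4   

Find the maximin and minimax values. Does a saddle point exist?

Maximin = 0, Minimax = 2, Saddle: False

Work:
Row minimums: [-3, 0, -2] → maximin = 0
Column maximums: [4, 2, 4] → minimax = 2
No saddle point (maximin ≠ minimax). Mixed strategy needed.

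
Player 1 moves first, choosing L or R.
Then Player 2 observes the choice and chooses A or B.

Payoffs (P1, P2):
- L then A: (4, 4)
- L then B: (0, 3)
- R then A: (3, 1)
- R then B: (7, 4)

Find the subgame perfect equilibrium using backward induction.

P1 plays R, P2 plays A after L and B after R; Payoff (7, 4)

Work:
Backward induction:
After L: P2 chooses A → P1 gets 4
After R: P2 chooses B → P1 gets 7
P1 chooses R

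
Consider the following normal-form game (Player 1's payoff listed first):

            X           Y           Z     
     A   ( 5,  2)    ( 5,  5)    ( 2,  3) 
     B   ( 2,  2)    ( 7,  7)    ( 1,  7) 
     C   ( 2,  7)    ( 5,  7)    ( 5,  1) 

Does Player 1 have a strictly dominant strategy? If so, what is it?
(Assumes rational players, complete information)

No strictly dominant strategy exists for Player 1

Work:
A strategy strictly dominates another if it gives a strictly higher payoff against every opponent action. Compare each pair of P1's strategies column-by-column:
  A vs B: [5 vs 2, 5 vs 7, 2 vs 1] → A does not strictly dominate B (column Y: 5 ≤ 7)
  A vs C: [5 vs 2, 5 vs 5, 2 vs 5] → A does not strictly dominate C (column Y: 5 ≤ 5)
  B vs A: [2 vs 5, 7 vs 5, 1 vs 2] → B does not strictly dominate A (column X: 2 ≤ 5)
  B vs C: [2 vs 2, 7 vs 5, 1 vs 5] → B does not strictly dominate C (column X: 2 ≤ 2)
  C vs A: [2 vs 5, 5 vs 5, 5 vs 2] → C does not strictly dominate A (column X: 2 ≤ 5)
  C vs B: [2 vs 2, 5 vs 7, 5 vs 1] → C does not strictly dominate B (column X: 2 ≤ 2)
No single strategy strictly dominates all others → no strictly dominant strategy.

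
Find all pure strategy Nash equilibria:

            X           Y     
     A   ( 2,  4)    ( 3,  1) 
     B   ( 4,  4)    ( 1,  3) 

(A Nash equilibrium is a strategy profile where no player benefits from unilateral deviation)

Nash equilibrium: (B, X)

Work:
Best responses:
  P1 vs X: payoffs [2, 4] → best response B (payoff 4)
  P1 vs Y: payoffs [3, 1] → best response A (payoff 3)
  P2 vs A: payoffs [4, 1] → best response X (payoff 4)
  P2 vs B: payoffs [4, 3] → best response X (payoff 4)
Mutual best responses: (B,X) → Nash equilibria.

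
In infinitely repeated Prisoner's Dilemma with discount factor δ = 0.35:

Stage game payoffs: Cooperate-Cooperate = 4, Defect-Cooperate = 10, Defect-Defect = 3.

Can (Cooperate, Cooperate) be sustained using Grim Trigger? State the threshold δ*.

δ* = 0.8571; since δ = 0.35 < 0.8571, cooperation cannot be sustained

Work:
For Grim Trigger:
Cooperate forever: 4/(1-δ)
Defect then punished: 10 + 3·δ/(1-δ)
Need: 4/(1-δ) ≥ 10 + 3·δ/(1-δ)
Solving: δ ≥ (T-R)/(T-P) = (10-4)/(10-3) = 0.8571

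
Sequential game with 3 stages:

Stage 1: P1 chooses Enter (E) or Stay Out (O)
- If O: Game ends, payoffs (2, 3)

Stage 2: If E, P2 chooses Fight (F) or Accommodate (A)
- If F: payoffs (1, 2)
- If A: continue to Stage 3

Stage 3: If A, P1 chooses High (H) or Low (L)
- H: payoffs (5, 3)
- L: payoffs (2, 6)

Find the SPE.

SPE: (E, A, H); Outcome (5, 3)

Work:
Stage 3: P1 chooses H (5 vs 2)
Stage 2: P2: F->2, A->3 (anticipating H). Choose A
Stage 1: P1: O->2, E->5 (anticipating A, H). Choose E
SPE path: E -> A -> H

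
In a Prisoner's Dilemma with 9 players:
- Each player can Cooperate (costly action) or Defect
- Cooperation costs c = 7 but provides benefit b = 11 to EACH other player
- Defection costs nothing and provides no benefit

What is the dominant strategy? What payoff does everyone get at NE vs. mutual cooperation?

Dominant: Defect; NE payoff = 0; Coop payoff = 81

Work:
Defect dominates (saves cost c = 7, benefit to others is external)
NE: All defect → everyone gets 0
If all cooperate: each receives (8)×11 - 7 = 81
Social dilemma: 81 > 0 but NE gives 0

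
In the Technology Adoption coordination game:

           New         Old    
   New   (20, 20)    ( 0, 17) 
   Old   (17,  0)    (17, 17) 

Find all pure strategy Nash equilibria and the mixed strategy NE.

Pure NE: (New, New) and (Old, Old); Mixed NE: p = 0.85, q = 0.85

Work:
Check pure NE:
(New, New): (20, 20) - no unilateral deviation beneficial
(Old, Old): (17, 17) - no unilateral deviation beneficial
Mixed NE: P1 plays New with p = 0.85, P2 plays New with q = 0.85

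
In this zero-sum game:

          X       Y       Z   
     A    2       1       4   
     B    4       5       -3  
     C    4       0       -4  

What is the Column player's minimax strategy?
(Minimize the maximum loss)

Column should play X or Z (all achieve the minimum), value = 4

Work:
Column player minimizes Row's maximum payoff:
Column X: max payoff to Row = 4
Column Y: max payoff to Row = 5
Column Z: max payoff to Row = 4
Minimum is 4, achieved by columns X, Z (tied).
Each of X or Z is a minimax strategy.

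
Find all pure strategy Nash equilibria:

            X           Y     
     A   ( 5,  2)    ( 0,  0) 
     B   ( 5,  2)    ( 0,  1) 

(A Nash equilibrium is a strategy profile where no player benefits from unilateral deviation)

Nash equilibrium: (A, X), (B, X)

Work:
Best responses:
  P1 vs X: payoffs [5, 5] → best response A/B (payoff 5)
  P1 vs Y: payoffs [0, 0] → best response A/B (payoff 0)
  P2 vs A: payoffs [2, 0] → best response X (payoff 2)
  P2 vs B: payoffs [2, 1] → best response X (payoff 2)
Mutual best responses: (A,X), (B,X) → Nash equilibria.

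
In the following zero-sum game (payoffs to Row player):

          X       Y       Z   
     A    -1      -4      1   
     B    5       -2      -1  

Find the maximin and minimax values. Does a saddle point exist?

Maximin = -2, Minimax = -2, Saddle: True

Work:
Row minimums: [-4, -2] → maximin = -2
Column maximums: [5, -2, 1] → minimax = -2
Saddle point exists! Game value = -2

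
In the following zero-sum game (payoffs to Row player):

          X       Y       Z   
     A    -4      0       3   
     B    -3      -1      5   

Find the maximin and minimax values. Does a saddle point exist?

Maximin = -3, Minimax = -3, Saddle: True

Work:
Row minimums: [-4, -3] → maximin = -3
Column maximums: [-3, 0, 5] → minimax = -3
Saddle point exists! Game value = -3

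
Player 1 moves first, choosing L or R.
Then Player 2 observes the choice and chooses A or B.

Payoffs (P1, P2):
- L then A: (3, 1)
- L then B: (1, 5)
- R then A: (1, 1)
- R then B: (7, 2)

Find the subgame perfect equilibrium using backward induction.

P1 plays R, P2 plays B after L and B after R; Payoff (7, 2)

Work:
Backward induction:
After L: P2 chooses B → P1 gets 1
After R: P2 chooses B → P1 gets 7
P1 chooses R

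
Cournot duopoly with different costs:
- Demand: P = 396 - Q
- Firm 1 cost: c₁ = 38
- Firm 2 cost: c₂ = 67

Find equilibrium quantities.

q₁* = 129.0, q₂* = 100.0

Work:
Reaction: q₁ = (396 - 38 - q₂)/2
Reaction: q₂ = (396 - 67 - q₁)/2
Solve simultaneously:
q₁* = (396 - 2×38 + 67)/3 = 129.0
q₂* = (396 - 2×67 + 38)/3 = 100.0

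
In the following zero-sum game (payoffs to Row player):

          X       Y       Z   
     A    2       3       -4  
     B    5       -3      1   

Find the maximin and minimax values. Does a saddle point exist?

Maximin = -3, Minimax = 1, Saddle: False

Work:
Row minimums: [-4, -3] → maximin = -3
Column maximums: [5, 3, 1] → minimax = 1
No saddle point (maximin ≠ minimax). Mixed strategy needed.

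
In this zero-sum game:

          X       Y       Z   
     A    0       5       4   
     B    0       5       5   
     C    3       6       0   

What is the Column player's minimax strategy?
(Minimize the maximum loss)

Column should play X, value = 3

Work:
Column player minimizes Row's maximum payoff:
Column X: max payoff to Row = 3
Column Y: max payoff to Row = 6
Column Z: max payoff to Row = 5
Minimum is 3, achieved by column X.
Minimax strategy: X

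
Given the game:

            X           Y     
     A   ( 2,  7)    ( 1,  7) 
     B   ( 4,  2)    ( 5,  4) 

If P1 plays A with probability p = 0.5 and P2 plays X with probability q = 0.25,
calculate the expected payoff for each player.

E[P1] = 3.0, E[P2] = 5.25

Work:
E[P1] = p·q·π₁(A,X) + p·(1-q)·π₁(A,Y) + (1-p)·q·π₁(B,X) + (1-p)·(1-q)·π₁(B,Y)
= 0.5·0.25·2 + 0.5·0.75·1 + 0.5·0.25·4 + 0.5·0.75·5
= 3.0

E[P2] = 5.25 (similar calculation)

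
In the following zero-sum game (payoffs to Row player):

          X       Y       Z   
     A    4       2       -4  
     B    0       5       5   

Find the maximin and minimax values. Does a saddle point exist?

Maximin = 0, Minimax = 4, Saddle: False

Work:
Row minimums: [-4, 0] → maximin = 0
Column maximums: [4, 5, 5] → minimax = 4
No saddle point (maximin ≠ minimax). Mixed strategy needed.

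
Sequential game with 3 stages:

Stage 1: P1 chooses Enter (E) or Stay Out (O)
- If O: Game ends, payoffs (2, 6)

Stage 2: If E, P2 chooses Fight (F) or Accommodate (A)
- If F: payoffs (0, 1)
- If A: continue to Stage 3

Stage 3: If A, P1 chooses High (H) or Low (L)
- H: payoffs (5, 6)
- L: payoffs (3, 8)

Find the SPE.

SPE: (E, A, H); Outcome (5, 6)

Work:
Stage 3: P1 chooses H (5 vs 3)
Stage 2: P2: F->1, A->6 (anticipating H). Choose A
Stage 1: P1: O->2, E->5 (anticipating A, H). Choose E
SPE path: E -> A -> H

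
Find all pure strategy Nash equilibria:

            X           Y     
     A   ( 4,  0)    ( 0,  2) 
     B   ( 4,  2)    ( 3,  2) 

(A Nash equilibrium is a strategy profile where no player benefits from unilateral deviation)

Nash equilibrium: (B, X), (B, Y)

Work:
Best responses:
  P1 vs X: payoffs [4, 4] → best response A/B (payoff 4)
  P1 vs Y: payoffs [0, 3] → best response B (payoff 3)
  P2 vs A: payoffs [0, 2] → best response Y (payoff 2)
  P2 vs B: payoffs [2, 2] → best response X/Y (payoff 2)
Mutual best responses: (B,X), (B,Y) → Nash equilibria.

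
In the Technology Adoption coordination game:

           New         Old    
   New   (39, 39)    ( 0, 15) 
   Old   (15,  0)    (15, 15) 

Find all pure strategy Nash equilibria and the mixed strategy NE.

Pure NE: (New, New) and (Old, Old); Mixed NE: p = 0.3846, q = 0.3846

Work:
Check pure NE:
(New, New): (39, 39) - no unilateral deviation beneficial
(Old, Old): (15, 15) - no unilateral deviation beneficial
Mixed NE: P1 plays New with p = 0.3846, P2 plays New with q = 0.3846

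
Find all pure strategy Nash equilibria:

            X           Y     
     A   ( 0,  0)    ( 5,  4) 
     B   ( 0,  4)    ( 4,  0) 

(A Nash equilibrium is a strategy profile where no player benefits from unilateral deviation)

Nash equilibrium: (A, Y), (B, X)

Work:
Best responses:
  P1 vs X: payoffs [0, 0] → best response A/B (payoff 0)
  P1 vs Y: payoffs [5, 4] → best response A (payoff 5)
  P2 vs A: payoffs [0, 4] → best response Y (payoff 4)
  P2 vs B: payoffs [4, 0] → best response X (payoff 4)
Mutual best responses: (A,Y), (B,X) → Nash equilibria.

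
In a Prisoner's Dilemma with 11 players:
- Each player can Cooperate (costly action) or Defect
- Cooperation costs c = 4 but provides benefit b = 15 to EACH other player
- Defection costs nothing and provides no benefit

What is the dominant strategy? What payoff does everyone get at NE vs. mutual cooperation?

Dominant: Defect; NE payoff = 0; Coop payoff = 146

Work:
Defect dominates (saves cost c = 4, benefit to others is external)
NE: All defect → everyone gets 0
If all cooperate: each receives (10)×15 - 4 = 146
Social dilemma: 146 > 0 but NE gives 0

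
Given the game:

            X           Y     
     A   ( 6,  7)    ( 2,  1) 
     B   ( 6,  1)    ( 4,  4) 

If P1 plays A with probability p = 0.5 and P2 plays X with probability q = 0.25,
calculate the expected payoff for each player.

E[P1] = 3.75, E[P2] = 2.875

Work:
E[P1] = p·q·π₁(A,X) + p·(1-q)·π₁(A,Y) + (1-p)·q·π₁(B,X) + (1-p)·(1-q)·π₁(B,Y)
= 0.5·0.25·6 + 0.5·0.75·2 + 0.5·0.25·6 + 0.5·0.75·4
= 3.75

E[P2] = 2.875 (similar calculation)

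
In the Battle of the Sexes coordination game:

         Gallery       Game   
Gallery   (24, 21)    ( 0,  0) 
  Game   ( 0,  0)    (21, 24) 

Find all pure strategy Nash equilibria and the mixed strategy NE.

Pure NE: (Gallery, Gallery) and (Game, Game); Mixed NE: p = 0.5333, q = 0.4667

Work:
Check pure NE:
(Gallery, Gallery): (24, 21) - no unilateral deviation beneficial
(Game, Game): (21, 24) - no unilateral deviation beneficial
Mixed NE: P1 plays Gallery with p = 0.5333, P2 plays Gallery with q = 0.4667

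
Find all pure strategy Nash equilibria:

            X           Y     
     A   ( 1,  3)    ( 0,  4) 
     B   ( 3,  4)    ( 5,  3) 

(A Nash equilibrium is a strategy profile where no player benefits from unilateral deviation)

Nash equilibrium: (B, X)

Work:
Best responses:
  P1 vs X: payoffs [1, 3] → best response B (payoff 3)
  P1 vs Y: payoffs [0, 5] → best response B (payoff 5)
  P2 vs A: payoffs [3, 4] → best response Y (payoff 4)
  P2 vs B: payoffs [4, 3] → best response X (payoff 4)
Mutual best responses: (B,X) → Nash equilibria.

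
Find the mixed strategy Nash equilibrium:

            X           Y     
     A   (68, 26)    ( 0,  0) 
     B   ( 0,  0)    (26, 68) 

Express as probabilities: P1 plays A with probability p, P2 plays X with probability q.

p = 0.7234, q = 0.2766

Work:
Find probabilities that make opponent indifferent:
P2 chooses q to make P1 indifferent between A and B
P1 chooses p to make P2 indifferent between X and Y
Mixed NE: P1 plays (A: 0.7234, B: 0.2766), P2 plays (X: 0.2766, Y: 0.7234)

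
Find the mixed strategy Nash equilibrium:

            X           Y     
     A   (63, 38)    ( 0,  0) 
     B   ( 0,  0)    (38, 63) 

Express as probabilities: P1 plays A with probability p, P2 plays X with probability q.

p = 0.6238, q = 0.3762

Work:
Find probabilities that make opponent indifferent:
P2 chooses q to make P1 indifferent between A and B
P1 chooses p to make P2 indifferent between X and Y
Mixed NE: P1 plays (A: 0.6238, B: 0.3762), P2 plays (X: 0.3762, Y: 0.6238)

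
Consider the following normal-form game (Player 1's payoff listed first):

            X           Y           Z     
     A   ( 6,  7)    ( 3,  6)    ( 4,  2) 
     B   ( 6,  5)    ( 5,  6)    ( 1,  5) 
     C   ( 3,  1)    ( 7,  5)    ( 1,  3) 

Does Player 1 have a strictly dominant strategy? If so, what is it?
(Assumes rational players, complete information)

No strictly dominant strategy exists for Player 1

Work:
A strategy strictly dominates another if it gives a strictly higher payoff against every opponent action. Compare each pair of P1's strategies column-by-column:
  A vs B: [6 vs 6, 3 vs 5, 4 vs 1] → A does not strictly dominate B (column X: 6 ≤ 6)
  A vs C: [6 vs 3, 3 vs 7, 4 vs 1] → A does not strictly dominate C (column Y: 3 ≤ 7)
  B vs A: [6 vs 6, 5 vs 3, 1 vs 4] → B does not strictly dominate A (column X: 6 ≤ 6)
  B vs C: [6 vs 3, 5 vs 7, 1 vs 1] → B does not strictly dominate C (column Y: 5 ≤ 7)
  C vs A: [3 vs 6, 7 vs 3, 1 vs 4] → C does not strictly dominate A (column X: 3 ≤ 6)
  C vs B: [3 vs 6, 7 vs 5, 1 vs 1] → C does not strictly dominate B (column X: 3 ≤ 6)
No single strategy strictly dominates all others → no strictly dominant strategy.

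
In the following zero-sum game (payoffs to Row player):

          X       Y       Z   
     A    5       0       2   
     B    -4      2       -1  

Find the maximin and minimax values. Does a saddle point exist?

Maximin = 0, Minimax = 2, Saddle: False

Work:
Row minimums: [0, -4] → maximin = 0
Column maximums: [5, 2, 2] → minimax = 2
No saddle point (maximin ≠ minimax). Mixed strategy needed.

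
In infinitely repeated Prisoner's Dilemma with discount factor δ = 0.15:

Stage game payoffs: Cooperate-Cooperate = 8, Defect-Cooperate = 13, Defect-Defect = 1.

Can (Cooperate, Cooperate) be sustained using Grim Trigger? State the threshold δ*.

δ* = 0.4167; since δ = 0.15 < 0.4167, cooperation cannot be sustained

Work:
For Grim Trigger:
Cooperate forever: 8/(1-δ)
Defect then punished: 13 + 1·δ/(1-δ)
Need: 8/(1-δ) ≥ 13 + 1·δ/(1-δ)
Solving: δ ≥ (T-R)/(T-P) = (13-8)/(13-1) = 0.4167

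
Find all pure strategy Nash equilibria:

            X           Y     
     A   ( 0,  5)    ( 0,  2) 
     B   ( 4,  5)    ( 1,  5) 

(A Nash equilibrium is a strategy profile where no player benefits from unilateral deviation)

Nash equilibrium: (B, X), (B, Y)

Work:
Best responses:
  P1 vs X: payoffs [0, 4] → best response B (payoff 4)
  P1 vs Y: payoffs [0, 1] → best response B (payoff 1)
  P2 vs A: payoffs [5, 2] → best response X (payoff 5)
  P2 vs B: payoffs [5, 5] → best response X/Y (payoff 5)
Mutual best responses: (B,X), (B,Y) → Nash equilibria.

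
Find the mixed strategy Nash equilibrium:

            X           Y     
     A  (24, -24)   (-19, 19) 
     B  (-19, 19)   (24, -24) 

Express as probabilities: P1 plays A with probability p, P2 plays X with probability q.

p = 0.5, q = 0.5

Work:
Find probabilities that make opponent indifferent:
P2 chooses q to make P1 indifferent between A and B
P1 chooses p to make P2 indifferent between X and Y
Mixed NE: P1 plays (A: 0.5, B: 0.5), P2 plays (X: 0.5, Y: 0.5)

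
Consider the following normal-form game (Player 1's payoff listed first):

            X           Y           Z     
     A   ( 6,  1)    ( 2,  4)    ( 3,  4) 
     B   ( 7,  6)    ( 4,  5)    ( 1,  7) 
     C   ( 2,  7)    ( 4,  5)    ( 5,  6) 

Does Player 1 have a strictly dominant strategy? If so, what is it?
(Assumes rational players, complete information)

No strictly dominant strategy exists for Player 1

Work:
A strategy strictly dominates another if it gives a strictly higher payoff against every opponent action. Compare each pair of P1's strategies column-by-column:
  A vs B: [6 vs 7, 2 vs 4, 3 vs 1] → A does not strictly dominate B (column X: 6 ≤ 7)
  A vs C: [6 vs 2, 2 vs 4, 3 vs 5] → A does not strictly dominate C (column Y: 2 ≤ 4)
  B vs A: [7 vs 6, 4 vs 2, 1 vs 3] → B does not strictly dominate A (column Z: 1 ≤ 3)
  B vs C: [7 vs 2, 4 vs 4, 1 vs 5] → B does not strictly dominate C (column Y: 4 ≤ 4)
  C vs A: [2 vs 6, 4 vs 2, 5 vs 3] → C does not strictly dominate A (column X: 2 ≤ 6)
  C vs B: [2 vs 7, 4 vs 4, 5 vs 1] → C does not strictly dominate B (column X: 2 ≤ 7)
No single strategy strictly dominates all others → no strictly dominant strategy.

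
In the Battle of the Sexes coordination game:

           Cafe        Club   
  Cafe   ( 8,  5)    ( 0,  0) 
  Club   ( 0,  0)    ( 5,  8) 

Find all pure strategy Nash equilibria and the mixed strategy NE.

Pure NE: (Cafe, Cafe) and (Club, Club); Mixed NE: p = 0.6154, q = 0.3846

Work:
Check pure NE:
(Cafe, Cafe): (8, 5) - no unilateral deviation beneficial
(Club, Club): (5, 8) - no unilateral deviation beneficial
Mixed NE: P1 plays Cafe with p = 0.6154, P2 plays Cafe with q = 0.3846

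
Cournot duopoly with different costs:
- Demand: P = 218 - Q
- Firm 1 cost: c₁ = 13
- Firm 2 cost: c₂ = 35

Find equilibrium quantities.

q₁* = 75.67, q₂* = 53.67

Work:
Reaction: q₁ = (218 - 13 - q₂)/2
Reaction: q₂ = (218 - 35 - q₁)/2
Solve simultaneously:
q₁* = (218 - 2×13 + 35)/3 = 75.67
q₂* = (218 - 2×35 + 13)/3 = 53.67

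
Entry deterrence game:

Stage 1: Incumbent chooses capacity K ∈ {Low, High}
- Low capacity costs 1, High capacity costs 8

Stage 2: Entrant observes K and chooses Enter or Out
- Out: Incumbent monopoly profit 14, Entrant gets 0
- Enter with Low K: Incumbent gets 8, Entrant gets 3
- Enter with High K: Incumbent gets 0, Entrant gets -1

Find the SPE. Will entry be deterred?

SPE: (Low, Enter|Low, Out|High); Entry not deterred. Incumbent net profit = 7, Entrant gets 3

Work:
After Low K: Entrant enters (3 > 0)
After High K: Entrant stays out (-1 < 0)
Incumbent: Low → 8−1=7, High → 14−8=6
Incumbent chooses Low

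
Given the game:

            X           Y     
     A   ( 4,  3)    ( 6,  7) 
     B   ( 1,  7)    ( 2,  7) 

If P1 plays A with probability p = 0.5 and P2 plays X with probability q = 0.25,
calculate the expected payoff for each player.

E[P1] = 3.625, E[P2] = 6.5

Work:
E[P1] = p·q·π₁(A,X) + p·(1-q)·π₁(A,Y) + (1-p)·q·π₁(B,X) + (1-p)·(1-q)·π₁(B,Y)
= 0.5·0.25·4 + 0.5·0.75·6 + 0.5·0.25·1 + 0.5·0.75·2
= 3.625

E[P2] = 6.5 (similar calculation)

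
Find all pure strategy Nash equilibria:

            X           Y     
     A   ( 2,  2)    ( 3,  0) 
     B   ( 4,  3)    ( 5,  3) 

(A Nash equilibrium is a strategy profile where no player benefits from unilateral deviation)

Nash equilibrium: (B, X), (B, Y)

Work:
Best responses:
  P1 vs X: payoffs [2, 4] → best response B (payoff 4)
  P1 vs Y: payoffs [3, 5] → best response B (payoff 5)
  P2 vs A: payoffs [2, 0] → best response X (payoff 2)
  P2 vs B: payoffs [3, 3] → best response X/Y (payoff 3)
Mutual best responses: (B,X), (B,Y) → Nash equilibria.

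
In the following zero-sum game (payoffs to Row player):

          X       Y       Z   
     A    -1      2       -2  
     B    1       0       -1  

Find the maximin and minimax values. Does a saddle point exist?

Maximin = -1, Minimax = -1, Saddle: True

Work:
Row minimums: [-2, -1] → maximin = -1
Column maximums: [1, 2, -1] → minimax = -1
Saddle point exists! Game value = -1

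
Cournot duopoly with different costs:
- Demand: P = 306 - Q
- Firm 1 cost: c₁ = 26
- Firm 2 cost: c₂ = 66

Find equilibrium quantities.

q₁* = 106.67, q₂* = 66.67

Work:
Reaction: q₁ = (306 - 26 - q₂)/2
Reaction: q₂ = (306 - 66 - q₁)/2
Solve simultaneously:
q₁* = (306 - 2×26 + 66)/3 = 106.67
q₂* = (306 - 2×66 + 26)/3 = 66.67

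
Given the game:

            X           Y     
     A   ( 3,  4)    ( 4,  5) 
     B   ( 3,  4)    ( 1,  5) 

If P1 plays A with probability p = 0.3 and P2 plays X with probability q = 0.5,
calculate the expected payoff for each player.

E[P1] = 2.45, E[P2] = 4.5

Work:
E[P1] = p·q·π₁(A,X) + p·(1-q)·π₁(A,Y) + (1-p)·q·π₁(B,X) + (1-p)·(1-q)·π₁(B,Y)
= 0.3·0.5·3 + 0.3·0.5·4 + 0.7·0.5·3 + 0.7·0.5·1
= 2.45

E[P2] = 4.5 (similar calculation)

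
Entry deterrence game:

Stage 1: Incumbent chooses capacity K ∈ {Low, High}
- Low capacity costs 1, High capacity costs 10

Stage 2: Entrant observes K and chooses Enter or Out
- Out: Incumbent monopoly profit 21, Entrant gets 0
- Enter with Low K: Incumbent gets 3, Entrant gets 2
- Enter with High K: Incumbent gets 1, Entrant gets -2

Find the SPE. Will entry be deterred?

SPE: (High, Enter|Low, Out|High); Entry deterred. Incumbent net profit = 11

Work:
After Low K: Entrant enters (2 > 0)
After High K: Entrant stays out (-2 < 0)
Incumbent: Low → 3−1=2, High → 21−10=11
Incumbent chooses High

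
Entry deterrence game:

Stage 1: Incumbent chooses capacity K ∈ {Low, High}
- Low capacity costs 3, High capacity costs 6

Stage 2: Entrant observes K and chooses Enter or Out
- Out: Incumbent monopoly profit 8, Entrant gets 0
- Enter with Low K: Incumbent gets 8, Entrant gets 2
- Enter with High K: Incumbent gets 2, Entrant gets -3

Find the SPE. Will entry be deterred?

SPE: (Low, Enter|Low, Out|High); Entry not deterred. Incumbent net profit = 5, Entrant gets 2

Work:
After Low K: Entrant enters (2 > 0)
After High K: Entrant stays out (-3 < 0)
Incumbent: Low → 8−3=5, High → 8−6=2
Incumbent chooses Low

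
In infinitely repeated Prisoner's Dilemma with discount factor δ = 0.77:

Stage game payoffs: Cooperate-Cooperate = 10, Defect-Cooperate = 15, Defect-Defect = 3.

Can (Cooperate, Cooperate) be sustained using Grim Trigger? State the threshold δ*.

δ* = 0.4167; since δ = 0.77 ≥ 0.4167, cooperation can be sustained

Work:
For Grim Trigger:
Cooperate forever: 10/(1-δ)
Defect then punished: 15 + 3·δ/(1-δ)
Need: 10/(1-δ) ≥ 15 + 3·δ/(1-δ)
Solving: δ ≥ (T-R)/(T-P) = (15-10)/(15-3) = 0.4167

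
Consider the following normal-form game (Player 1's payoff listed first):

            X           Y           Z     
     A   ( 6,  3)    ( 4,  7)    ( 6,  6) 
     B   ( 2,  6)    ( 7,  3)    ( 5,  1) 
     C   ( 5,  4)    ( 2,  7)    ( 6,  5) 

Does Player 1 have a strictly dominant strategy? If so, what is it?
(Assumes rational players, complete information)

No strictly dominant strategy exists for Player 1

Work:
A strategy strictly dominates another if it gives a strictly higher payoff against every opponent action. Compare each pair of P1's strategies column-by-column:
  A vs B: [6 vs 2, 4 vs 7, 6 vs 5] → A does not strictly dominate B (column Y: 4 ≤ 7)
  A vs C: [6 vs 5, 4 vs 2, 6 vs 6] → A does not strictly dominate C (column Z: 6 ≤ 6)
  B vs A: [2 vs 6, 7 vs 4, 5 vs 6] → B does not strictly dominate A (column X: 2 ≤ 6)
  B vs C: [2 vs 5, 7 vs 2, 5 vs 6] → B does not strictly dominate C (column X: 2 ≤ 5)
  C vs A: [5 vs 6, 2 vs 4, 6 vs 6] → C does not strictly dominate A (column X: 5 ≤ 6)
  C vs B: [5 vs 2, 2 vs 7, 6 vs 5] → C does not strictly dominate B (column Y: 2 ≤ 7)
No single strategy strictly dominates all others → no strictly dominant strategy.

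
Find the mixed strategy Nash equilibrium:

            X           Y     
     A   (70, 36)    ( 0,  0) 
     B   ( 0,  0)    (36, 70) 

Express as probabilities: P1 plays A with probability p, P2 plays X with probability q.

p = 0.6604, q = 0.3396

Work:
Find probabilities that make opponent indifferent:
P2 chooses q to make P1 indifferent between A and B
P1 chooses p to make P2 indifferent between X and Y
Mixed NE: P1 plays (A: 0.6604, B: 0.3396), P2 plays (X: 0.3396, Y: 0.6604)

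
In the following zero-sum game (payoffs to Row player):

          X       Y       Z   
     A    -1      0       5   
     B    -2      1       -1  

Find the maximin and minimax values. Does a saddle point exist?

Maximin = -1, Minimax = -1, Saddle: True

Work:
Row minimums: [-1, -2] → maximin = -1
Column maximums: [-1, 1, 5] → minimax = -1
Saddle point exists! Game value = -1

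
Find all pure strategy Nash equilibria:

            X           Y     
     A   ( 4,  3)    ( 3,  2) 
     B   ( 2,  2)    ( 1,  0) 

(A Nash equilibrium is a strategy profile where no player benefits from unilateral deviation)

Nash equilibrium: (A, X)

Work:
Best responses:
  P1 vs X: payoffs [4, 2] → best response A (payoff 4)
  P1 vs Y: payoffs [3, 1] → best response A (payoff 3)
  P2 vs A: payoffs [3, 2] → best response X (payoff 3)
  P2 vs B: payoffs [2, 0] → best response X (payoff 2)
Mutual best responses: (A,X) → Nash equilibria.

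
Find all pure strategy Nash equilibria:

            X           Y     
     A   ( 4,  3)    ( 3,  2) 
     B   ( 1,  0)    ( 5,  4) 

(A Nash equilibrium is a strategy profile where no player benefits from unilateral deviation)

Nash equilibrium: (A, X), (B, Y)

Work:
Best responses:
  P1 vs X: payoffs [4, 1] → best response A (payoff 4)
  P1 vs Y: payoffs [3, 5] → best response B (payoff 5)
  P2 vs A: payoffs [3, 2] → best response X (payoff 3)
  P2 vs B: payoffs [0, 4] → best response Y (payoff 4)
Mutual best responses: (A,X), (B,Y) → Nash equilibria.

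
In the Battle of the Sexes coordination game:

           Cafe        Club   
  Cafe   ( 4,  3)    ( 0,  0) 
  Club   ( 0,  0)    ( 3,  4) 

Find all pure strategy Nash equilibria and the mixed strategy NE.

Pure NE: (Cafe, Cafe) and (Club, Club); Mixed NE: p = 0.5714, q = 0.4286

Work:
Check pure NE:
(Cafe, Cafe): (4, 3) - no unilateral deviation beneficial
(Club, Club): (3, 4) - no unilateral deviation beneficial
Mixed NE: P1 plays Cafe with p = 0.5714, P2 plays Cafe with q = 0.4286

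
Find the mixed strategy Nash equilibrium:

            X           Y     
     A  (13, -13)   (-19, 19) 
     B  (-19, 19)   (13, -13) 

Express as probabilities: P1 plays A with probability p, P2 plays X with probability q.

p = 0.5, q = 0.5

Work:
Find probabilities that make opponent indifferent:
P2 chooses q to make P1 indifferent between A and B
P1 chooses p to make P2 indifferent between X and Y
Mixed NE: P1 plays (A: 0.5, B: 0.5), P2 plays (X: 0.5, Y: 0.5)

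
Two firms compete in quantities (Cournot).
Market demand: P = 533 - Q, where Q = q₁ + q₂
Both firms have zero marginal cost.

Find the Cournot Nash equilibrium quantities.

q₁* = q₂* = 177.67; P* = 177.67

Work:
Profit: π_i = P·q_i = (a - q_i - q_j)·q_i
FOC: ∂π_i/∂q_i = a - 2q_i - q_j = 0
Reaction function: q_i = (533 - q_j)/2
Symmetry: q* = 533/3 = 177.67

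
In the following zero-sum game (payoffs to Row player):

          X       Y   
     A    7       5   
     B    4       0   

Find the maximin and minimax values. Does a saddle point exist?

Maximin = 5, Minimax = 5, Saddle: True

Work:
Row minimums: [5, 0] → maximin = 5
Column maximums: [7, 5] → minimax = 5
Saddle point exists! Game value = 5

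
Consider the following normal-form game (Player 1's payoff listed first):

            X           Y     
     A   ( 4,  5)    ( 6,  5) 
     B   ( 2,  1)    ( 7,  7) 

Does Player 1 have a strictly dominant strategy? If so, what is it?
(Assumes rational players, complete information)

No strictly dominant strategy exists for Player 1

Work:
A strategy strictly dominates another if it gives a strictly higher payoff against every opponent action. Compare each pair of P1's strategies column-by-column:
  A vs B: [4 vs 2, 6 vs 7] → A does not strictly dominate B (column Y: 6 ≤ 7)
  B vs A: [2 vs 4, 7 vs 6] → B does not strictly dominate A (column X: 2 ≤ 4)
No single strategy strictly dominates all others → no strictly dominant strategy.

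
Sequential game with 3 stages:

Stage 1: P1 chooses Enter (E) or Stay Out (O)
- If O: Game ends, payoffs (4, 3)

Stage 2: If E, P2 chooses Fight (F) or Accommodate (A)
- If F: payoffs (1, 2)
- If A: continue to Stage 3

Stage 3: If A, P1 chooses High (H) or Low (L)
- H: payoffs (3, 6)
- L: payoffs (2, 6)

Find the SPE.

SPE: (O, A, H); Outcome (4, 3)

Work:
Stage 3: P1 chooses H (3 vs 2)
Stage 2: P2: F->2, A->6 (anticipating H). Choose A
Stage 1: P1: O->4, E->3 (anticipating A, H). Choose O
SPE path: O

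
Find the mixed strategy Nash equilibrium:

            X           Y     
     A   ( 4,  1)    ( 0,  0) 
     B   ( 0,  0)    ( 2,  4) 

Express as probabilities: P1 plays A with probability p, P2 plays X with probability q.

p = 0.8, q = 0.3333

Work:
Find probabilities that make opponent indifferent:
P2 chooses q to make P1 indifferent between A and B
P1 chooses p to make P2 indifferent between X and Y
Mixed NE: P1 plays (A: 0.8, B: 0.2), P2 plays (X: 0.3333, Y: 0.6667)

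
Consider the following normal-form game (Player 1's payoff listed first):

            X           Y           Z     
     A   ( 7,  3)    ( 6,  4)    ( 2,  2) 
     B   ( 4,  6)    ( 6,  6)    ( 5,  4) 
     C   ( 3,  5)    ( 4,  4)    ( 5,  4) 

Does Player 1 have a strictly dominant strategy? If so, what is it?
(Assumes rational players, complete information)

No strictly dominant strategy exists for Player 1

Work:
A strategy strictly dominates another if it gives a strictly higher payoff against every opponent action. Compare each pair of P1's strategies column-by-column:
  A vs B: [7 vs 4, 6 vs 6, 2 vs 5] → A does not strictly dominate B (column Y: 6 ≤ 6)
  A vs C: [7 vs 3, 6 vs 4, 2 vs 5] → A does not strictly dominate C (column Z: 2 ≤ 5)
  B vs A: [4 vs 7, 6 vs 6, 5 vs 2] → B does not strictly dominate A (column X: 4 ≤ 7)
  B vs C: [4 vs 3, 6 vs 4, 5 vs 5] → B does not strictly dominate C (column Z: 5 ≤ 5)
  C vs A: [3 vs 7, 4 vs 6, 5 vs 2] → C does not strictly dominate A (column X: 3 ≤ 7)
  C vs B: [3 vs 4, 4 vs 6, 5 vs 5] → C does not strictly dominate B (column X: 3 ≤ 4)
No single strategy strictly dominates all others → no strictly dominant strategy.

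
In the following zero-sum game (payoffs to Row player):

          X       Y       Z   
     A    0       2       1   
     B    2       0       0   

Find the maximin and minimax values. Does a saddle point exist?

Maximin = 0, Minimax = 1, Saddle: False

Work:
Row minimums: [0, 0] → maximin = 0
Column maximums: [2, 2, 1] → minimax = 1
No saddle point (maximin ≠ minimax). Mixed strategy needed.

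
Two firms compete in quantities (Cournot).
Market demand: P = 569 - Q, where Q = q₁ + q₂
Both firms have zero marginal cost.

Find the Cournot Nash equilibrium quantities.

q₁* = q₂* = 189.67; P* = 189.67

Work:
Profit: π_i = P·q_i = (a - q_i - q_j)·q_i
FOC: ∂π_i/∂q_i = a - 2q_i - q_j = 0
Reaction function: q_i = (569 - q_j)/2
Symmetry: q* = 569/3 = 189.67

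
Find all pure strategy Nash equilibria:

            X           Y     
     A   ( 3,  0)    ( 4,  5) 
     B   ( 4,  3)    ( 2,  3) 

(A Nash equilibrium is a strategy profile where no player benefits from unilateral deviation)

Nash equilibrium: (A, Y), (B, X)

Work:
Best responses:
  P1 vs X: payoffs [3, 4] → best response B (payoff 4)
  P1 vs Y: payoffs [4, 2] → best response A (payoff 4)
  P2 vs A: payoffs [0, 5] → best response Y (payoff 5)
  P2 vs B: payoffs [3, 3] → best response X/Y (payoff 3)
Mutual best responses: (A,Y), (B,X) → Nash equilibria.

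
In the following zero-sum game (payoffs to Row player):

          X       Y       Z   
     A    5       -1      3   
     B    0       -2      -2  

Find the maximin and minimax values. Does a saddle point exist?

Maximin = -1, Minimax = -1, Saddle: True

Work:
Row minimums: [-1, -2] → maximin = -1
Column maximums: [5, -1, 3] → minimax = -1
Saddle point exists! Game value = -1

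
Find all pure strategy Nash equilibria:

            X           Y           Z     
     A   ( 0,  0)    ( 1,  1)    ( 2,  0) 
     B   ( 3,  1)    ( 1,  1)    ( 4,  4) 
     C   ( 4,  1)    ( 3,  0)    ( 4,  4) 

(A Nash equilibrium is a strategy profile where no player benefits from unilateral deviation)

Nash equilibrium: (B, Z), (C, Z)

Work:
Best responses:
  P1 vs X: payoffs [0, 3, 4] → best response C (payoff 4)
  P1 vs Y: payoffs [1, 1, 3] → best response C (payoff 3)
  P1 vs Z: payoffs [2, 4, 4] → best response B/C (payoff 4)
  P2 vs A: payoffs [0, 1, 0] → best response Y (payoff 1)
  P2 vs B: payoffs [1, 1, 4] → best response Z (payoff 4)
  P2 vs C: payoffs [1, 0, 4] → best response Z (payoff 4)
Mutual best responses: (B,Z), (C,Z) → Nash equilibria.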